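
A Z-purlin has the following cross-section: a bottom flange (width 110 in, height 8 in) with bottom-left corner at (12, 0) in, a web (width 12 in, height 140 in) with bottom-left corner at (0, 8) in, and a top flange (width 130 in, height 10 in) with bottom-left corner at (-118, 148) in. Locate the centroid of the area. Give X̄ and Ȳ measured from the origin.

Part | A | x̄ᵢ | ȳᵢ | A·x̄ᵢ | A·ȳᵢ
bottom flange | 880.00 | 67.00 | 4.00 | 58960.00 | 3520.00
web | 1680.00 | 6.00 | 78.00 | 10080.00 | 131040.00
top flange | 1300.00 | -53.00 | 153.00 | -68900.00 | 198900.00
Σ | 3860.00 |  |  | 140.00 | 333460.00
X̄ = 140.00 / 3860.00 = 0.04 in
Ȳ = 333460.00 / 3860.00 = 86.39 in

X̄ = 0.04 in, Ȳ = 86.39 in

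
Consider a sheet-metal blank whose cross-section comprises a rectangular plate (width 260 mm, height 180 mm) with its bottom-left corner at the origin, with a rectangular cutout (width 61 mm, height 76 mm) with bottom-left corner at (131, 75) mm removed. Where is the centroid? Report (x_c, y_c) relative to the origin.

x_c = 126.54 mm, y_c = 87.47 mm

Part | A | x̄ᵢ | ȳᵢ | A·x̄ᵢ | A·ȳᵢ
plate | 46800.00 | 130.00 | 90.00 | 6084000.00 | 4212000.00
hole | -4636.00 | 161.50 | 113.00 | -748714.00 | -523868.00
Σ | 42164.00 |  |  | 5335286.00 | 3688132.00
x_c = 5335286.00 / 42164.00 = 126.54 mm
y_c = 3688132.00 / 42164.00 = 87.47 mm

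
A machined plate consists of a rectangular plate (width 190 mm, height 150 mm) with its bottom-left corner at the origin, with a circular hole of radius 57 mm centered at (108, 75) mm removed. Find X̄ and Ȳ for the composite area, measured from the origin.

Part | A | x̄ᵢ | ȳᵢ | A·x̄ᵢ | A·ȳᵢ
plate | 28500.00 | 95.00 | 75.00 | 2707500.00 | 2137500.00
hole | -10207.03 | 108.00 | 75.00 | -1102359.73 | -765527.59
Σ | 18292.97 |  |  | 1605140.27 | 1371972.41
X̄ = 1605140.27 / 18292.97 = 87.75 mm
Ȳ = 1371972.41 / 18292.97 = 75.00 mm

X̄ = 87.75 mm, Ȳ = 75.00 mm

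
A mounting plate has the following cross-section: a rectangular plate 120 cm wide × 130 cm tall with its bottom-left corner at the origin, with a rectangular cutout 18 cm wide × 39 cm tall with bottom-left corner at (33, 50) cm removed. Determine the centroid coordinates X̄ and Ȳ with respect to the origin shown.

plate: A = 120 × 130 = 15600.00, centroid at (60.00, 65.00).
hole: A = −(18 × 39) = -702.00, centroid at (42.00, 69.50).
ΣA = 14898.00 cm²
ΣAX̄ = (15600.00)(60.00) + (-702.00)(42.00) = 906516.00 cm³
ΣAȲ = (15600.00)(65.00) + (-702.00)(69.50) = 965211.00 cm³
X̄ = 906516.00 / 14898.00 = 60.85 cm
Ȳ = 965211.00 / 14898.00 = 64.79 cm

X̄ = 60.85 cm, Ȳ = 64.79 cm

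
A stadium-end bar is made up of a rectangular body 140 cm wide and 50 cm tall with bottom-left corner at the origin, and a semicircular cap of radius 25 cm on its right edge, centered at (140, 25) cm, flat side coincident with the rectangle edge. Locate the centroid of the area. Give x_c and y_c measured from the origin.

rectangular body: A = 140 × 50 = 7000.00, centroid at (70.00, 25.00).
semicircular end: A = ½π·25² = 981.75, centroid at (150.61, 25.00).
ΣA = 7981.75 cm²
ΣAx_c = (7000.00)(70.00) + (981.75)(150.61) = 637861.35 cm³
ΣAy_c = (7000.00)(25.00) + (981.75)(25.00) = 199543.69 cm³
x_c = 637861.35 / 7981.75 = 79.91 cm
y_c = 199543.69 / 7981.75 = 25.00 cm

x_c = 79.91 cm, y_c = 25.00 cm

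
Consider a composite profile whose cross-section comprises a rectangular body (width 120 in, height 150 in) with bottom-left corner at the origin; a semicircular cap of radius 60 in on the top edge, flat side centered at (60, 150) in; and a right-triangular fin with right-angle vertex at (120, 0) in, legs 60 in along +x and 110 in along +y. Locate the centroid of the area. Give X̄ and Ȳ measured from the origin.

X̄ = 69.79 in, Ȳ = 91.38 in

rectangular body: A = 120 × 150 = 18000.00, centroid at (60.00, 75.00).
semicircular top: A = ½π·60² = 5654.87, centroid at (60.00, 175.46).
triangular fin: A = ½·60·110 = 3300.00, centroid at (140.00, 36.67).
ΣA = 26954.87 in², ΣAX̄ = 1881292.01 in³, ΣAȲ = 2463230.02 in³.
X̄ = 1881292.01/26954.87 = 69.79 in; Ȳ = 2463230.02/26954.87 = 91.38 in.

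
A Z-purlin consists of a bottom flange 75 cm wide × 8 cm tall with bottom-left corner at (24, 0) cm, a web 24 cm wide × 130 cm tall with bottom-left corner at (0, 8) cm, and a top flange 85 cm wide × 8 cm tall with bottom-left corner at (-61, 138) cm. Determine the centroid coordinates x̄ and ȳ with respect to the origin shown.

x̄ = 14.04 cm, ȳ = 74.25 cm

Part | A | x̄ᵢ | ȳᵢ | A·x̄ᵢ | A·ȳᵢ
bottom flange | 600.00 | 61.50 | 4.00 | 36900.00 | 2400.00
web | 3120.00 | 12.00 | 73.00 | 37440.00 | 227760.00
top flange | 680.00 | -18.50 | 142.00 | -12580.00 | 96560.00
Σ | 4400.00 |  |  | 61760.00 | 326720.00
x̄ = 61760.00 / 4400.00 = 14.04 cm
ȳ = 326720.00 / 4400.00 = 74.25 cm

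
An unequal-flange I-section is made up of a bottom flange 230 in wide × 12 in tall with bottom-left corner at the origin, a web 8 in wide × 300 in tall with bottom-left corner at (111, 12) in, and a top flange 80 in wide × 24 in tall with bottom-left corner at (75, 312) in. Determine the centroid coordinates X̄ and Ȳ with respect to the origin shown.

Part | A | x̄ᵢ | ȳᵢ | A·x̄ᵢ | A·ȳᵢ
bottom flange | 2760.00 | 115.00 | 6.00 | 317400.00 | 16560.00
web | 2400.00 | 115.00 | 162.00 | 276000.00 | 388800.00
top flange | 1920.00 | 115.00 | 324.00 | 220800.00 | 622080.00
Σ | 7080.00 |  |  | 814200.00 | 1027440.00
X̄ = 814200.00 / 7080.00 = 115.00 in
Ȳ = 1027440.00 / 7080.00 = 145.12 in

X̄ = 115.00 in, Ȳ = 145.12 in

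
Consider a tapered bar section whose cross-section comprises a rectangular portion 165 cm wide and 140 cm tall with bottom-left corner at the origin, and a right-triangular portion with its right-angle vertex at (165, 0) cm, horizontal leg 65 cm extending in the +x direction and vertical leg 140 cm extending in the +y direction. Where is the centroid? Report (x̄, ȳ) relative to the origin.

rectangular portion: A = 165 × 140 = 23100.00, centroid at (82.50, 70.00).
triangular portion: A = ½·65·140 = 4550.00, centroid at (186.67, 46.67).
ΣA = 27650.00 cm²
ΣAx̄ = (23100.00)(82.50) + (4550.00)(186.67) = 2755083.33 cm³
ΣAȳ = (23100.00)(70.00) + (4550.00)(46.67) = 1829333.33 cm³
x̄ = 2755083.33 / 27650.00 = 99.64 cm
ȳ = 1829333.33 / 27650.00 = 66.16 cm

x̄ = 99.64 cm, ȳ = 66.16 cm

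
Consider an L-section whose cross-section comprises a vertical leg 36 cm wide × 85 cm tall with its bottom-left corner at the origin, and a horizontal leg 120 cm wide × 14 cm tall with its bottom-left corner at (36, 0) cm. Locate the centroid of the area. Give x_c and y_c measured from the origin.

vertical leg: A = 36 × 85 = 3060.00, centroid at (18.00, 42.50).
horizontal leg: A = 120 × 14 = 1680.00, centroid at (96.00, 7.00).
ΣA = 4740.00 cm², ΣAx_c = 216360.00 cm³, ΣAy_c = 141810.00 cm³.
x_c = 216360.00/4740.00 = 45.65 cm; y_c = 141810.00/4740.00 = 29.92 cm.

x_c = 45.65 cm, y_c = 29.92 cm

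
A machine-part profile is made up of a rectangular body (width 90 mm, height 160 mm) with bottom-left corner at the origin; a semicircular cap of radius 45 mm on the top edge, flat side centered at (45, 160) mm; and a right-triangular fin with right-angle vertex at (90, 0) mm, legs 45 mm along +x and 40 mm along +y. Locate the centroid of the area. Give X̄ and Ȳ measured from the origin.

X̄ = 47.92 mm, Ȳ = 93.81 mm

rectangular body: A = 90 × 160 = 14400.00, centroid at (45.00, 80.00).
semicircular top: A = ½π·45² = 3180.86, centroid at (45.00, 179.10).
triangular fin: A = ½·45·40 = 900.00, centroid at (105.00, 13.33).
ΣA = 18480.86 mm²
ΣAX̄ = (14400.00)(45.00) + (3180.86)(45.00) + (900.00)(105.00) = 885638.82 mm³
ΣAȲ = (14400.00)(80.00) + (3180.86)(179.10) + (900.00)(13.33) = 1733688.01 mm³
X̄ = 885638.82 / 18480.86 = 47.92 mm
Ȳ = 1733688.01 / 18480.86 = 93.81 mm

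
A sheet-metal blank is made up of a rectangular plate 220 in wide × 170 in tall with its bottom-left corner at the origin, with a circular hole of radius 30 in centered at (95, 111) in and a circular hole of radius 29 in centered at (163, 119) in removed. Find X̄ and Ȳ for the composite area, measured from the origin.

Part | A | x̄ᵢ | ȳᵢ | A·x̄ᵢ | A·ȳᵢ
plate | 37400.00 | 110.00 | 85.00 | 4114000.00 | 3179000.00
hole 1 | -2827.43 | 95.00 | 111.00 | -268606.17 | -313845.11
hole 2 | -2642.08 | 163.00 | 119.00 | -430658.95 | -314407.45
Σ | 31930.49 |  |  | 3414734.88 | 2550747.44
X̄ = 3414734.88 / 31930.49 = 106.94 in
Ȳ = 2550747.44 / 31930.49 = 79.88 in

X̄ = 106.94 in, Ȳ = 79.88 in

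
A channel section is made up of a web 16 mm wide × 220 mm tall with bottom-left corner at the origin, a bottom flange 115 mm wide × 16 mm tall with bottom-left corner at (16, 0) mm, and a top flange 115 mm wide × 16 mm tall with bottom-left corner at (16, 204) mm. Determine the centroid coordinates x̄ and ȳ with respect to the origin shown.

Part | A | x̄ᵢ | ȳᵢ | A·x̄ᵢ | A·ȳᵢ
web | 3520.00 | 8.00 | 110.00 | 28160.00 | 387200.00
bottom flange | 1840.00 | 73.50 | 8.00 | 135240.00 | 14720.00
top flange | 1840.00 | 73.50 | 212.00 | 135240.00 | 390080.00
Σ | 7200.00 |  |  | 298640.00 | 792000.00
x̄ = 298640.00 / 7200.00 = 41.48 mm
ȳ = 792000.00 / 7200.00 = 110.00 mm

x̄ = 41.48 mm, ȳ = 110.00 mm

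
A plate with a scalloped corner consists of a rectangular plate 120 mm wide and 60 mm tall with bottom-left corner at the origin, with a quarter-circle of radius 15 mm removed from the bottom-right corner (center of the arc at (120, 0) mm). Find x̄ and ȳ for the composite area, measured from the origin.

plate: A = 120 × 60 = 7200.00, centroid at (60.00, 30.00).
removed quarter-circle: A = −¼π·15² = -176.71, centroid at (113.63, 6.37).
ΣA = 7023.29 mm²
ΣAx̄ = (7200.00)(60.00) + (-176.71)(113.63) = 411919.25 mm³
ΣAȳ = (7200.00)(30.00) + (-176.71)(6.37) = 214875.00 mm³
x̄ = 411919.25 / 7023.29 = 58.65 mm
ȳ = 214875.00 / 7023.29 = 30.59 mm

x̄ = 58.65 mm, ȳ = 30.59 mm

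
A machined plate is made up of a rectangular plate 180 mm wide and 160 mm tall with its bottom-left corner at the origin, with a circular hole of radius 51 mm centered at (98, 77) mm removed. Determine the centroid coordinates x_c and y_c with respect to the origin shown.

plate: A = 180 × 160 = 28800.00, centroid at (90.00, 80.00).
hole: A = −π·51² = -8171.28, centroid at (98.00, 77.00).
ΣA = 20628.72 mm², ΣAx_c = 1791214.32 mm³, ΣAy_c = 1674811.25 mm³.
x_c = 1791214.32/20628.72 = 86.83 mm; y_c = 1674811.25/20628.72 = 81.19 mm.

x_c = 86.83 mm, y_c = 81.19 mm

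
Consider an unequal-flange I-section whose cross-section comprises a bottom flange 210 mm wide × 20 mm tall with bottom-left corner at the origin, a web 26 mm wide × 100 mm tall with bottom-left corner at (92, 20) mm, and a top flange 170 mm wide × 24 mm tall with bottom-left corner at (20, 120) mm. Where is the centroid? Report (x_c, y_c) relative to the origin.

bottom flange: A = 210 × 20 = 4200.00, centroid at (105.00, 10.00).
web: A = 26 × 100 = 2600.00, centroid at (105.00, 70.00).
top flange: A = 170 × 24 = 4080.00, centroid at (105.00, 132.00).
ΣA = 10880.00 mm²
ΣAx_c = (4200.00)(105.00) + (2600.00)(105.00) + (4080.00)(105.00) = 1142400.00 mm³
ΣAy_c = (4200.00)(10.00) + (2600.00)(70.00) + (4080.00)(132.00) = 762560.00 mm³
x_c = 1142400.00 / 10880.00 = 105.00 mm
y_c = 762560.00 / 10880.00 = 70.09 mm

x_c = 105.00 mm, y_c = 70.09 mm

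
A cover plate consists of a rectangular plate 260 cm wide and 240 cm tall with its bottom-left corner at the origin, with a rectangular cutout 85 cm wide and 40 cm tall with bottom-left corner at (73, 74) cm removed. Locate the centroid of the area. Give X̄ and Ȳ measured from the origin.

plate: A = 260 × 240 = 62400.00, centroid at (130.00, 120.00).
hole: A = −(85 × 40) = -3400.00, centroid at (115.50, 94.00).
ΣA = 59000.00 cm², ΣAX̄ = 7719300.00 cm³, ΣAȲ = 7168400.00 cm³.
X̄ = 7719300.00/59000.00 = 130.84 cm; Ȳ = 7168400.00/59000.00 = 121.50 cm.

X̄ = 130.84 cm, Ȳ = 121.50 cm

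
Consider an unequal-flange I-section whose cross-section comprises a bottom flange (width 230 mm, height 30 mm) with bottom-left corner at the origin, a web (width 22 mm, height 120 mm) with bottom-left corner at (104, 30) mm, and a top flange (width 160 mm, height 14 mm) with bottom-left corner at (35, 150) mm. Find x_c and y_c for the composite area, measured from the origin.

x_c = 115.00 mm, y_c = 58.81 mm

bottom flange: A = 230 × 30 = 6900.00, centroid at (115.00, 15.00).
web: A = 22 × 120 = 2640.00, centroid at (115.00, 90.00).
top flange: A = 160 × 14 = 2240.00, centroid at (115.00, 157.00).
ΣA = 11780.00 mm², ΣAx_c = 1354700.00 mm³, ΣAy_c = 692780.00 mm³.
x_c = 1354700.00/11780.00 = 115.00 mm; y_c = 692780.00/11780.00 = 58.81 mm.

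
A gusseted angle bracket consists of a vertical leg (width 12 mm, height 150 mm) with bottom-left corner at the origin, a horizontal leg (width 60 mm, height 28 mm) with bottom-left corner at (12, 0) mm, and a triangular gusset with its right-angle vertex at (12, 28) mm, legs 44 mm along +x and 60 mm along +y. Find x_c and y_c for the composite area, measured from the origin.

x_c = 24.28 mm, y_c = 46.23 mm

Part | A | x̄ᵢ | ȳᵢ | A·x̄ᵢ | A·ȳᵢ
vertical leg | 1800.00 | 6.00 | 75.00 | 10800.00 | 135000.00
horizontal leg | 1680.00 | 42.00 | 14.00 | 70560.00 | 23520.00
gusset | 1320.00 | 26.67 | 48.00 | 35200.00 | 63360.00
Σ | 4800.00 |  |  | 116560.00 | 221880.00
x_c = 116560.00 / 4800.00 = 24.28 mm
y_c = 221880.00 / 4800.00 = 46.23 mm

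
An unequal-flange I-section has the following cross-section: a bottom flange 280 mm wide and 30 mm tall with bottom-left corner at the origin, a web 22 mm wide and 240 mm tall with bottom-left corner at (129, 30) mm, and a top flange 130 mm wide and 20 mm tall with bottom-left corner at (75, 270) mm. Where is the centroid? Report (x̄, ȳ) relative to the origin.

x̄ = 140.00 mm, ȳ = 101.11 mm

bottom flange: A = 280 × 30 = 8400.00, centroid at (140.00, 15.00).
web: A = 22 × 240 = 5280.00, centroid at (140.00, 150.00).
top flange: A = 130 × 20 = 2600.00, centroid at (140.00, 280.00).
ΣA = 16280.00 mm², ΣAx̄ = 2279200.00 mm³, ΣAȳ = 1646000.00 mm³.
x̄ = 2279200.00/16280.00 = 140.00 mm; ȳ = 1646000.00/16280.00 = 101.11 mm.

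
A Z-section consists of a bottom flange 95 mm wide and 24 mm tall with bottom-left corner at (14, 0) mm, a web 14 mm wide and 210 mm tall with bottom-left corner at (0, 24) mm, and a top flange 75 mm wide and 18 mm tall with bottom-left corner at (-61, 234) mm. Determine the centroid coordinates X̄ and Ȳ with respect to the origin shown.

X̄ = 19.65 mm, Ȳ = 111.82 mm

Part | A | x̄ᵢ | ȳᵢ | A·x̄ᵢ | A·ȳᵢ
bottom flange | 2280.00 | 61.50 | 12.00 | 140220.00 | 27360.00
web | 2940.00 | 7.00 | 129.00 | 20580.00 | 379260.00
top flange | 1350.00 | -23.50 | 243.00 | -31725.00 | 328050.00
Σ | 6570.00 |  |  | 129075.00 | 734670.00
X̄ = 129075.00 / 6570.00 = 19.65 mm
Ȳ = 734670.00 / 6570.00 = 111.82 mm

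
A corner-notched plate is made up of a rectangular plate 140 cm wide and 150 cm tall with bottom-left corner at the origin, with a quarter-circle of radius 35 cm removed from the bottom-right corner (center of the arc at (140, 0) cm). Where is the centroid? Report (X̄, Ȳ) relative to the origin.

X̄ = 67.35 cm, Ȳ = 77.89 cm

Part | A | x̄ᵢ | ȳᵢ | A·x̄ᵢ | A·ȳᵢ
plate | 21000.00 | 70.00 | 75.00 | 1470000.00 | 1575000.00
removed quarter-circle | -962.11 | 125.15 | 14.85 | -120404.12 | -14291.67
Σ | 20037.89 |  |  | 1349595.88 | 1560708.33
X̄ = 1349595.88 / 20037.89 = 67.35 cm
Ȳ = 1560708.33 / 20037.89 = 77.89 cm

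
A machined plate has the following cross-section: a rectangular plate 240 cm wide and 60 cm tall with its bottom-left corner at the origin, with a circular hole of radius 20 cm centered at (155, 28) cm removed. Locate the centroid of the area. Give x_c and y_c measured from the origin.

plate: A = 240 × 60 = 14400.00, centroid at (120.00, 30.00).
hole: A = −π·20² = -1256.64, centroid at (155.00, 28.00).
ΣA = 13143.36 cm²
ΣAx_c = (14400.00)(120.00) + (-1256.64)(155.00) = 1533221.26 cm³
ΣAy_c = (14400.00)(30.00) + (-1256.64)(28.00) = 396814.16 cm³
x_c = 1533221.26 / 13143.36 = 116.65 cm
y_c = 396814.16 / 13143.36 = 30.19 cm

x_c = 116.65 cm, y_c = 30.19 cm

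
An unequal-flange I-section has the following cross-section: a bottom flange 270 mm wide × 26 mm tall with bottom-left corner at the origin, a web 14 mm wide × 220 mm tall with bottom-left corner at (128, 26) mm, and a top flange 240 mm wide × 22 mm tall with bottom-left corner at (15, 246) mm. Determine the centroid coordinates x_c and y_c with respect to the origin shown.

bottom flange: A = 270 × 26 = 7020.00, centroid at (135.00, 13.00).
web: A = 14 × 220 = 3080.00, centroid at (135.00, 136.00).
top flange: A = 240 × 22 = 5280.00, centroid at (135.00, 257.00).
ΣA = 15380.00 mm²
ΣAx_c = (7020.00)(135.00) + (3080.00)(135.00) + (5280.00)(135.00) = 2076300.00 mm³
ΣAy_c = (7020.00)(13.00) + (3080.00)(136.00) + (5280.00)(257.00) = 1867100.00 mm³
x_c = 2076300.00 / 15380.00 = 135.00 mm
y_c = 1867100.00 / 15380.00 = 121.40 mm

x_c = 135.00 mm, y_c = 121.40 mm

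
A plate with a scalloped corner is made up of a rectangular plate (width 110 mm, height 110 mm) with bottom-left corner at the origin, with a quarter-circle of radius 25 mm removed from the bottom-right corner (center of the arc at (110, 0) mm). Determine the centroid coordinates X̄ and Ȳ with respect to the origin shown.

plate: A = 110 × 110 = 12100.00, centroid at (55.00, 55.00).
removed quarter-circle: A = −¼π·25² = -490.87, centroid at (99.39, 10.61).
ΣA = 11609.13 mm²
ΣAX̄ = (12100.00)(55.00) + (-490.87)(99.39) = 616712.21 mm³
ΣAȲ = (12100.00)(55.00) + (-490.87)(10.61) = 660291.67 mm³
X̄ = 616712.21 / 11609.13 = 53.12 mm
Ȳ = 660291.67 / 11609.13 = 56.88 mm

X̄ = 53.12 mm, Ȳ = 56.88 mm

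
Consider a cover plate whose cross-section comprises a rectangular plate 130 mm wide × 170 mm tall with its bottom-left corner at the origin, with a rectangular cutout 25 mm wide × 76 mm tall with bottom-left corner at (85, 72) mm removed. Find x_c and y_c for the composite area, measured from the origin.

x_c = 61.94 mm, y_c = 82.65 mm

plate: A = 130 × 170 = 22100.00, centroid at (65.00, 85.00).
hole: A = −(25 × 76) = -1900.00, centroid at (97.50, 110.00).
ΣA = 20200.00 mm², ΣAx_c = 1251250.00 mm³, ΣAy_c = 1669500.00 mm³.
x_c = 1251250.00/20200.00 = 61.94 mm; y_c = 1669500.00/20200.00 = 82.65 mm.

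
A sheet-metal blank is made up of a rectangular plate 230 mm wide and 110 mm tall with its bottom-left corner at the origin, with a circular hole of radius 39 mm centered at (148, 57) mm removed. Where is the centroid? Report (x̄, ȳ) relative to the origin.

x̄ = 107.32 mm, ȳ = 54.53 mm

Part | A | x̄ᵢ | ȳᵢ | A·x̄ᵢ | A·ȳᵢ
plate | 25300.00 | 115.00 | 55.00 | 2909500.00 | 1391500.00
hole | -4778.36 | 148.00 | 57.00 | -707197.64 | -272366.66
Σ | 20521.64 |  |  | 2202302.36 | 1119133.34
x̄ = 2202302.36 / 20521.64 = 107.32 mm
ȳ = 1119133.34 / 20521.64 = 54.53 mm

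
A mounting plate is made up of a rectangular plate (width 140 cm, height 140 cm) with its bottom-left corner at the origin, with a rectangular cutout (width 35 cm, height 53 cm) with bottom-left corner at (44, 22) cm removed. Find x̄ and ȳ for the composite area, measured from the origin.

x̄ = 70.89 cm, ȳ = 72.25 cm

Part | A | x̄ᵢ | ȳᵢ | A·x̄ᵢ | A·ȳᵢ
plate | 19600.00 | 70.00 | 70.00 | 1372000.00 | 1372000.00
hole | -1855.00 | 61.50 | 48.50 | -114082.50 | -89967.50
Σ | 17745.00 |  |  | 1257917.50 | 1282032.50
x̄ = 1257917.50 / 17745.00 = 70.89 cm
ȳ = 1282032.50 / 17745.00 = 72.25 cm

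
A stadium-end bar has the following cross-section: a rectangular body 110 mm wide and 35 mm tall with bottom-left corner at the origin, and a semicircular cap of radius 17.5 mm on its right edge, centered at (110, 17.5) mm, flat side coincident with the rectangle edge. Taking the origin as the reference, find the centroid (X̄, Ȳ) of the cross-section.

X̄ = 61.93 mm, Ȳ = 17.50 mm

rectangular body: A = 110 × 35 = 3850.00, centroid at (55.00, 17.50).
semicircular end: A = ½π·17.5² = 481.06, centroid at (117.43, 17.50).
ΣA = 4331.06 mm²
ΣAX̄ = (3850.00)(55.00) + (481.06)(117.43) = 268239.12 mm³
ΣAȲ = (3850.00)(17.50) + (481.06)(17.50) = 75793.49 mm³
X̄ = 268239.12 / 4331.06 = 61.93 mm
Ȳ = 75793.49 / 4331.06 = 17.50 mm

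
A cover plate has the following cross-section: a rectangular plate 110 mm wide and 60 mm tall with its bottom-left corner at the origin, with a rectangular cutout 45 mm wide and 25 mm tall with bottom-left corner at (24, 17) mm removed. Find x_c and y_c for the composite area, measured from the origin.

x_c = 56.75 mm, y_c = 30.10 mm

Part | A | x̄ᵢ | ȳᵢ | A·x̄ᵢ | A·ȳᵢ
plate | 6600.00 | 55.00 | 30.00 | 363000.00 | 198000.00
hole | -1125.00 | 46.50 | 29.50 | -52312.50 | -33187.50
Σ | 5475.00 |  |  | 310687.50 | 164812.50
x_c = 310687.50 / 5475.00 = 56.75 mm
y_c = 164812.50 / 5475.00 = 30.10 mm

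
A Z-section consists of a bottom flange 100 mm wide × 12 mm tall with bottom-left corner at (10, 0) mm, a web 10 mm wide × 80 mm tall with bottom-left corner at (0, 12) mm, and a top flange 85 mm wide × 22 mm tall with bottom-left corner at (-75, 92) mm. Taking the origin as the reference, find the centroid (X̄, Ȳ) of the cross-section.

X̄ = 3.93 mm, Ȳ = 62.38 mm

bottom flange: A = 100 × 12 = 1200.00, centroid at (60.00, 6.00).
web: A = 10 × 80 = 800.00, centroid at (5.00, 52.00).
top flange: A = 85 × 22 = 1870.00, centroid at (-32.50, 103.00).
ΣA = 3870.00 mm², ΣAX̄ = 15225.00 mm³, ΣAȲ = 241410.00 mm³.
X̄ = 15225.00/3870.00 = 3.93 mm; Ȳ = 241410.00/3870.00 = 62.38 mm.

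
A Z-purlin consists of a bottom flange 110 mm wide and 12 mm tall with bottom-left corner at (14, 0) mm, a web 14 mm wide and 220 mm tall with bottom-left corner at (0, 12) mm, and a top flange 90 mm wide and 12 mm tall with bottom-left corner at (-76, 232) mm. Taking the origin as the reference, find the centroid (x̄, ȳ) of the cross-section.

bottom flange: A = 110 × 12 = 1320.00, centroid at (69.00, 6.00).
web: A = 14 × 220 = 3080.00, centroid at (7.00, 122.00).
top flange: A = 90 × 12 = 1080.00, centroid at (-31.00, 238.00).
ΣA = 5480.00 mm²
ΣAx̄ = (1320.00)(69.00) + (3080.00)(7.00) + (1080.00)(-31.00) = 79160.00 mm³
ΣAȳ = (1320.00)(6.00) + (3080.00)(122.00) + (1080.00)(238.00) = 640720.00 mm³
x̄ = 79160.00 / 5480.00 = 14.45 mm
ȳ = 640720.00 / 5480.00 = 116.92 mm

x̄ = 14.45 mm, ȳ = 116.92 mm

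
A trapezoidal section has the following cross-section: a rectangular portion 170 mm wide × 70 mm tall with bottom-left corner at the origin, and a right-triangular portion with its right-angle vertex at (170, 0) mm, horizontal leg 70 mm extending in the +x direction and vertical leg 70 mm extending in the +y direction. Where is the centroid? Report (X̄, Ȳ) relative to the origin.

rectangular portion: A = 170 × 70 = 11900.00, centroid at (85.00, 35.00).
triangular portion: A = ½·70·70 = 2450.00, centroid at (193.33, 23.33).
ΣA = 14350.00 mm²
ΣAX̄ = (11900.00)(85.00) + (2450.00)(193.33) = 1485166.67 mm³
ΣAȲ = (11900.00)(35.00) + (2450.00)(23.33) = 473666.67 mm³
X̄ = 1485166.67 / 14350.00 = 103.50 mm
Ȳ = 473666.67 / 14350.00 = 33.01 mm

X̄ = 103.50 mm, Ȳ = 33.01 mm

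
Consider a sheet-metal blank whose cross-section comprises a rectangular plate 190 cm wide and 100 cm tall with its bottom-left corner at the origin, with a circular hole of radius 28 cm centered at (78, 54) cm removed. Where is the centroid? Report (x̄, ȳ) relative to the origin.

x̄ = 97.53 cm, ȳ = 49.40 cm

plate: A = 190 × 100 = 19000.00, centroid at (95.00, 50.00).
hole: A = −π·28² = -2463.01, centroid at (78.00, 54.00).
ΣA = 16536.99 cm²
ΣAx̄ = (19000.00)(95.00) + (-2463.01)(78.00) = 1612885.33 cm³
ΣAȳ = (19000.00)(50.00) + (-2463.01)(54.00) = 816997.53 cm³
x̄ = 1612885.33 / 16536.99 = 97.53 cm
ȳ = 816997.53 / 16536.99 = 49.40 cm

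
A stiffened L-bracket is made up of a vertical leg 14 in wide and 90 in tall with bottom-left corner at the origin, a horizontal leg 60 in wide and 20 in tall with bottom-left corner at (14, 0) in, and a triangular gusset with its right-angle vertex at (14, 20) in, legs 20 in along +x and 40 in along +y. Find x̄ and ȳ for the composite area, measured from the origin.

Part | A | x̄ᵢ | ȳᵢ | A·x̄ᵢ | A·ȳᵢ
vertical leg | 1260.00 | 7.00 | 45.00 | 8820.00 | 56700.00
horizontal leg | 1200.00 | 44.00 | 10.00 | 52800.00 | 12000.00
gusset | 400.00 | 20.67 | 33.33 | 8266.67 | 13333.33
Σ | 2860.00 |  |  | 69886.67 | 82033.33
x̄ = 69886.67 / 2860.00 = 24.44 in
ȳ = 82033.33 / 2860.00 = 28.68 in

x̄ = 24.44 in, ȳ = 28.68 in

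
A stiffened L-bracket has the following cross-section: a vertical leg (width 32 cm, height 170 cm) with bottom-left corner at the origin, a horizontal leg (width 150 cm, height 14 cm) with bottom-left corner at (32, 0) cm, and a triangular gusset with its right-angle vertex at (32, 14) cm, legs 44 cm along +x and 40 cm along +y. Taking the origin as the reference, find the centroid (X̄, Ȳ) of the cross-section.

vertical leg: A = 32 × 170 = 5440.00, centroid at (16.00, 85.00).
horizontal leg: A = 150 × 14 = 2100.00, centroid at (107.00, 7.00).
gusset: A = ½·44·40 = 880.00, centroid at (46.67, 27.33).
ΣA = 8420.00 cm², ΣAX̄ = 352806.67 cm³, ΣAȲ = 501153.33 cm³.
X̄ = 352806.67/8420.00 = 41.90 cm; Ȳ = 501153.33/8420.00 = 59.52 cm.

X̄ = 41.90 cm, Ȳ = 59.52 cm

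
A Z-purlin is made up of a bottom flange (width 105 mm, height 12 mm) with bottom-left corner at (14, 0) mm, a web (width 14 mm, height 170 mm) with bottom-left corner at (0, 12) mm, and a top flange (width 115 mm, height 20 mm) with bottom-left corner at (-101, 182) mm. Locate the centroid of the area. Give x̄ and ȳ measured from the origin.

Part | A | x̄ᵢ | ȳᵢ | A·x̄ᵢ | A·ȳᵢ
bottom flange | 1260.00 | 66.50 | 6.00 | 83790.00 | 7560.00
web | 2380.00 | 7.00 | 97.00 | 16660.00 | 230860.00
top flange | 2300.00 | -43.50 | 192.00 | -100050.00 | 441600.00
Σ | 5940.00 |  |  | 400.00 | 680020.00
x̄ = 400.00 / 5940.00 = 0.07 mm
ȳ = 680020.00 / 5940.00 = 114.48 mm

x̄ = 0.07 mm, ȳ = 114.48 mm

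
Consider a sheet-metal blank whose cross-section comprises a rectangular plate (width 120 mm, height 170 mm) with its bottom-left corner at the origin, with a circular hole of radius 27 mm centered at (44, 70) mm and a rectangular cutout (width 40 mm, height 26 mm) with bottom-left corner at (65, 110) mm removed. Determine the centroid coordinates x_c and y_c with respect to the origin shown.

plate: A = 120 × 170 = 20400.00, centroid at (60.00, 85.00).
hole 1: A = −π·27² = -2290.22, centroid at (44.00, 70.00).
hole 2: A = −(40 × 26) = -1040.00, centroid at (85.00, 123.00).
ΣA = 17069.78 mm², ΣAx_c = 1034830.27 mm³, ΣAy_c = 1445764.53 mm³.
x_c = 1034830.27/17069.78 = 60.62 mm; y_c = 1445764.53/17069.78 = 84.70 mm.

x_c = 60.62 mm, y_c = 84.70 mm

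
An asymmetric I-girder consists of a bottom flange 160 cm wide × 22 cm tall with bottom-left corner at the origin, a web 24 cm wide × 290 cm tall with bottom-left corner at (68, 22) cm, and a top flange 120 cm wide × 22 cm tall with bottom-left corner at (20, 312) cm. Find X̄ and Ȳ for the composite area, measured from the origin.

Part | A | x̄ᵢ | ȳᵢ | A·x̄ᵢ | A·ȳᵢ
bottom flange | 3520.00 | 80.00 | 11.00 | 281600.00 | 38720.00
web | 6960.00 | 80.00 | 167.00 | 556800.00 | 1162320.00
top flange | 2640.00 | 80.00 | 323.00 | 211200.00 | 852720.00
Σ | 13120.00 |  |  | 1049600.00 | 2053760.00
X̄ = 1049600.00 / 13120.00 = 80.00 cm
Ȳ = 2053760.00 / 13120.00 = 156.54 cm

X̄ = 80.00 cm, Ȳ = 156.54 cm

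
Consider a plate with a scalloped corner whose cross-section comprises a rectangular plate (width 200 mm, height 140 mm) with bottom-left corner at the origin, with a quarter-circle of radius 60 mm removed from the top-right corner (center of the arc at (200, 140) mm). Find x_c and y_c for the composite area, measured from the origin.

x_c = 91.63 mm, y_c = 65.00 mm

Part | A | x̄ᵢ | ȳᵢ | A·x̄ᵢ | A·ȳᵢ
plate | 28000.00 | 100.00 | 70.00 | 2800000.00 | 1960000.00
removed quarter-circle | -2827.43 | 174.54 | 114.54 | -493486.68 | -323840.67
Σ | 25172.57 |  |  | 2306513.32 | 1636159.33
x_c = 2306513.32 / 25172.57 = 91.63 mm
y_c = 1636159.33 / 25172.57 = 65.00 mm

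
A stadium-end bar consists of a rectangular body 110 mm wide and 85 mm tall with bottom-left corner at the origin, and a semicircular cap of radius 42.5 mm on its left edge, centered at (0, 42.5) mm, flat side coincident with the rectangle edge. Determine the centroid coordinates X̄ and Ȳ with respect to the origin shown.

X̄ = 38.00 mm, Ȳ = 42.50 mm

rectangular body: A = 110 × 85 = 9350.00, centroid at (55.00, 42.50).
semicircular end: A = ½π·42.5² = 2837.25, centroid at (-18.04, 42.50).
ΣA = 12187.25 mm²
ΣAX̄ = (9350.00)(55.00) + (2837.25)(-18.04) = 463072.92 mm³
ΣAȲ = (9350.00)(42.50) + (2837.25)(42.50) = 517958.16 mm³
X̄ = 463072.92 / 12187.25 = 38.00 mm
Ȳ = 517958.16 / 12187.25 = 42.50 mm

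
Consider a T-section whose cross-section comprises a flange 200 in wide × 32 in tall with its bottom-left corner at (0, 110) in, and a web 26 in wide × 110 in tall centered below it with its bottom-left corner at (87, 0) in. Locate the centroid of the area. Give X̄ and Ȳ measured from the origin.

Part | A | x̄ᵢ | ȳᵢ | A·x̄ᵢ | A·ȳᵢ
web | 2860.00 | 100.00 | 55.00 | 286000.00 | 157300.00
flange | 6400.00 | 100.00 | 126.00 | 640000.00 | 806400.00
Σ | 9260.00 |  |  | 926000.00 | 963700.00
X̄ = 926000.00 / 9260.00 = 100.00 in
Ȳ = 963700.00 / 9260.00 = 104.07 in

X̄ = 100.00 in, Ȳ = 104.07 in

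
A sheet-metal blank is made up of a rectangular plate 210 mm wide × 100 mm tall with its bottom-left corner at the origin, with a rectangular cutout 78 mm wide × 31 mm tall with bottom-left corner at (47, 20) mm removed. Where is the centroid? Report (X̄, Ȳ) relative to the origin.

plate: A = 210 × 100 = 21000.00, centroid at (105.00, 50.00).
hole: A = −(78 × 31) = -2418.00, centroid at (86.00, 35.50).
ΣA = 18582.00 mm², ΣAX̄ = 1997052.00 mm³, ΣAȲ = 964161.00 mm³.
X̄ = 1997052.00/18582.00 = 107.47 mm; Ȳ = 964161.00/18582.00 = 51.89 mm.

X̄ = 107.47 mm, Ȳ = 51.89 mm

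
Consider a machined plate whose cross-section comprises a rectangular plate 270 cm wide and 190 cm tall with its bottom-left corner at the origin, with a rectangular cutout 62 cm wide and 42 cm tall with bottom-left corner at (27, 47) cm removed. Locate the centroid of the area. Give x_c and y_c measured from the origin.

plate: A = 270 × 190 = 51300.00, centroid at (135.00, 95.00).
hole: A = −(62 × 42) = -2604.00, centroid at (58.00, 68.00).
ΣA = 48696.00 cm²
ΣAx_c = (51300.00)(135.00) + (-2604.00)(58.00) = 6774468.00 cm³
ΣAy_c = (51300.00)(95.00) + (-2604.00)(68.00) = 4696428.00 cm³
x_c = 6774468.00 / 48696.00 = 139.12 cm
y_c = 4696428.00 / 48696.00 = 96.44 cm

x_c = 139.12 cm, y_c = 96.44 cm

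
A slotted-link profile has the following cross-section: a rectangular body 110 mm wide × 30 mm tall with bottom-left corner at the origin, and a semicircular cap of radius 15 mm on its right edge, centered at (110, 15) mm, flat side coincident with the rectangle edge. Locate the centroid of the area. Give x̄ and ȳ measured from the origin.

Part | A | x̄ᵢ | ȳᵢ | A·x̄ᵢ | A·ȳᵢ
rectangular body | 3300.00 | 55.00 | 15.00 | 181500.00 | 49500.00
semicircular end | 353.43 | 116.37 | 15.00 | 41127.21 | 5301.44
Σ | 3653.43 |  |  | 222627.21 | 54801.44
x̄ = 222627.21 / 3653.43 = 60.94 mm
ȳ = 54801.44 / 3653.43 = 15.00 mm

x̄ = 60.94 mm, ȳ = 15.00 mm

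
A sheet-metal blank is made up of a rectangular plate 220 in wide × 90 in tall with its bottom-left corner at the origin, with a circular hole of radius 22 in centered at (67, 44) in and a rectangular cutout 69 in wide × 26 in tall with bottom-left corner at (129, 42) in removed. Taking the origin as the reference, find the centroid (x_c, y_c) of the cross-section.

plate: A = 220 × 90 = 19800.00, centroid at (110.00, 45.00).
hole 1: A = −π·22² = -1520.53, centroid at (67.00, 44.00).
hole 2: A = −(69 × 26) = -1794.00, centroid at (163.50, 55.00).
ΣA = 16485.47 in²
ΣAx_c = (19800.00)(110.00) + (-1520.53)(67.00) + (-1794.00)(163.50) = 1782805.43 in³
ΣAy_c = (19800.00)(45.00) + (-1520.53)(44.00) + (-1794.00)(55.00) = 725426.64 in³
x_c = 1782805.43 / 16485.47 = 108.14 in
y_c = 725426.64 / 16485.47 = 44.00 in

x_c = 108.14 in, y_c = 44.00 in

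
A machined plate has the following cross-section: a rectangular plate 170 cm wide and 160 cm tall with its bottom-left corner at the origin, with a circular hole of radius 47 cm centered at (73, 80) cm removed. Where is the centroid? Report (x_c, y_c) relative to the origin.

x_c = 89.11 cm, y_c = 80.00 cm

plate: A = 170 × 160 = 27200.00, centroid at (85.00, 80.00).
hole: A = −π·47² = -6939.78, centroid at (73.00, 80.00).
ΣA = 20260.22 cm²
ΣAx_c = (27200.00)(85.00) + (-6939.78)(73.00) = 1805396.19 cm³
ΣAy_c = (27200.00)(80.00) + (-6939.78)(80.00) = 1620817.75 cm³
x_c = 1805396.19 / 20260.22 = 89.11 cm
y_c = 1620817.75 / 20260.22 = 80.00 cm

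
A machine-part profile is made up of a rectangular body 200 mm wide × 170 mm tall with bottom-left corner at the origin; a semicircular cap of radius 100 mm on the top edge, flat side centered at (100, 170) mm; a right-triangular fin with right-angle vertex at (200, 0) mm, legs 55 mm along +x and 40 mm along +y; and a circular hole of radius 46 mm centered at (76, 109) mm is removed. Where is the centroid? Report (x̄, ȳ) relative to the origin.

x̄ = 106.56 mm, ȳ = 124.93 mm

rectangular body: A = 200 × 170 = 34000.00, centroid at (100.00, 85.00).
semicircular top: A = ½π·100² = 15707.96, centroid at (100.00, 212.44).
triangular fin: A = ½·55·40 = 1100.00, centroid at (218.33, 13.33).
hole: A = −π·46² = -6647.61, centroid at (76.00, 109.00).
ΣA = 44160.35 mm², ΣAx̄ = 4705744.63 mm³, ΣAȳ = 5517097.59 mm³.
x̄ = 4705744.63/44160.35 = 106.56 mm; ȳ = 5517097.59/44160.35 = 124.93 mm.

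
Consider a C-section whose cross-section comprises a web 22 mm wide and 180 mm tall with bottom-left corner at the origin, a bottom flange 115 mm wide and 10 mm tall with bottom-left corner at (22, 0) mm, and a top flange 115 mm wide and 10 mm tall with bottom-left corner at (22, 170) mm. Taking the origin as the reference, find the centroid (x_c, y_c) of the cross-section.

x_c = 36.17 mm, y_c = 90.00 mm

web: A = 22 × 180 = 3960.00, centroid at (11.00, 90.00).
bottom flange: A = 115 × 10 = 1150.00, centroid at (79.50, 5.00).
top flange: A = 115 × 10 = 1150.00, centroid at (79.50, 175.00).
ΣA = 6260.00 mm²
ΣAx_c = (3960.00)(11.00) + (1150.00)(79.50) + (1150.00)(79.50) = 226410.00 mm³
ΣAy_c = (3960.00)(90.00) + (1150.00)(5.00) + (1150.00)(175.00) = 563400.00 mm³
x_c = 226410.00 / 6260.00 = 36.17 mm
y_c = 563400.00 / 6260.00 = 90.00 mm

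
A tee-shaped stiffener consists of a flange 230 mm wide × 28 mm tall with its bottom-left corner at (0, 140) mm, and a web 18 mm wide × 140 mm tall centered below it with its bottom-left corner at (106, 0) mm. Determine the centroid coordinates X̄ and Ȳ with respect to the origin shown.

X̄ = 115.00 mm, Ȳ = 130.38 mm

web: A = 18 × 140 = 2520.00, centroid at (115.00, 70.00).
flange: A = 230 × 28 = 6440.00, centroid at (115.00, 154.00).
ΣA = 8960.00 mm², ΣAX̄ = 1030400.00 mm³, ΣAȲ = 1168160.00 mm³.
X̄ = 1030400.00/8960.00 = 115.00 mm; Ȳ = 1168160.00/8960.00 = 130.38 mm.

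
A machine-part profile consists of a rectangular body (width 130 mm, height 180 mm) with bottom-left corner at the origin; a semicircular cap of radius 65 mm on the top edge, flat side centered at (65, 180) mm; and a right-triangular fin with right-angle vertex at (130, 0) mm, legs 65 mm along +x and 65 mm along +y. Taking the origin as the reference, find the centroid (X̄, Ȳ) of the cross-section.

X̄ = 70.69 mm, Ȳ = 109.78 mm

rectangular body: A = 130 × 180 = 23400.00, centroid at (65.00, 90.00).
semicircular top: A = ½π·65² = 6636.61, centroid at (65.00, 207.59).
triangular fin: A = ½·65·65 = 2112.50, centroid at (151.67, 21.67).
ΣA = 32149.11 mm²
ΣAX̄ = (23400.00)(65.00) + (6636.61)(65.00) + (2112.50)(151.67) = 2272775.77 mm³
ΣAȲ = (23400.00)(90.00) + (6636.61)(207.59) + (2112.50)(21.67) = 3529444.77 mm³
X̄ = 2272775.77 / 32149.11 = 70.69 mm
Ȳ = 3529444.77 / 32149.11 = 109.78 mm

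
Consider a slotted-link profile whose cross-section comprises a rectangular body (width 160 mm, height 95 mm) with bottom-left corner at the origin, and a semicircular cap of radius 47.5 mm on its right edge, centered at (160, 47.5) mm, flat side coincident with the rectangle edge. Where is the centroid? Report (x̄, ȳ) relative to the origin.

x̄ = 98.94 mm, ȳ = 47.50 mm

rectangular body: A = 160 × 95 = 15200.00, centroid at (80.00, 47.50).
semicircular end: A = ½π·47.5² = 3544.11, centroid at (180.16, 47.50).
ΣA = 18744.11 mm², ΣAx̄ = 1854505.39 mm³, ΣAȳ = 890345.19 mm³.
x̄ = 1854505.39/18744.11 = 98.94 mm; ȳ = 890345.19/18744.11 = 47.50 mm.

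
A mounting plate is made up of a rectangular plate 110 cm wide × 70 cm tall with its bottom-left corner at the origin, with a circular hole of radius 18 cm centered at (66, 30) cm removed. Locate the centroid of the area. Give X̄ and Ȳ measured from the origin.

X̄ = 53.32 cm, Ȳ = 35.76 cm

plate: A = 110 × 70 = 7700.00, centroid at (55.00, 35.00).
hole: A = −π·18² = -1017.88, centroid at (66.00, 30.00).
ΣA = 6682.12 cm², ΣAX̄ = 356320.18 cm³, ΣAȲ = 238963.72 cm³.
X̄ = 356320.18/6682.12 = 53.32 cm; Ȳ = 238963.72/6682.12 = 35.76 cm.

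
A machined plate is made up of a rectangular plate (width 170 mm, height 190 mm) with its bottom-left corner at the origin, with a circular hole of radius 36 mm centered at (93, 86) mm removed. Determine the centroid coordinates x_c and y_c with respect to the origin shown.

Part | A | x̄ᵢ | ȳᵢ | A·x̄ᵢ | A·ȳᵢ
plate | 32300.00 | 85.00 | 95.00 | 2745500.00 | 3068500.00
hole | -4071.50 | 93.00 | 86.00 | -378649.88 | -350149.35
Σ | 28228.50 |  |  | 2366850.12 | 2718350.65
x_c = 2366850.12 / 28228.50 = 83.85 mm
y_c = 2718350.65 / 28228.50 = 96.30 mm

x_c = 83.85 mm, y_c = 96.30 mm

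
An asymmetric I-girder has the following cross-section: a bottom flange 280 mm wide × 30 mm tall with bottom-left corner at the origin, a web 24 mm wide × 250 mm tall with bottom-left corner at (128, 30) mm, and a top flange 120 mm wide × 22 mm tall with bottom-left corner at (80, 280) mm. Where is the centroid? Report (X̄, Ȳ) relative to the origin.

Part | A | x̄ᵢ | ȳᵢ | A·x̄ᵢ | A·ȳᵢ
bottom flange | 8400.00 | 140.00 | 15.00 | 1176000.00 | 126000.00
web | 6000.00 | 140.00 | 155.00 | 840000.00 | 930000.00
top flange | 2640.00 | 140.00 | 291.00 | 369600.00 | 768240.00
Σ | 17040.00 |  |  | 2385600.00 | 1824240.00
X̄ = 2385600.00 / 17040.00 = 140.00 mm
Ȳ = 1824240.00 / 17040.00 = 107.06 mm

X̄ = 140.00 mm, Ȳ = 107.06 mm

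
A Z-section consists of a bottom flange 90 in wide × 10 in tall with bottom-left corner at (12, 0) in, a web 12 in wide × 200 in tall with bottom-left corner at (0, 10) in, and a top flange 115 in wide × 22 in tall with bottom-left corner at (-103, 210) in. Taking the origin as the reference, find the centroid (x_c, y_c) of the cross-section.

x_c = -8.48 in, y_c = 141.96 in

Part | A | x̄ᵢ | ȳᵢ | A·x̄ᵢ | A·ȳᵢ
bottom flange | 900.00 | 57.00 | 5.00 | 51300.00 | 4500.00
web | 2400.00 | 6.00 | 110.00 | 14400.00 | 264000.00
top flange | 2530.00 | -45.50 | 221.00 | -115115.00 | 559130.00
Σ | 5830.00 |  |  | -49415.00 | 827630.00
x_c = -49415.00 / 5830.00 = -8.48 in
y_c = 827630.00 / 5830.00 = 141.96 in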